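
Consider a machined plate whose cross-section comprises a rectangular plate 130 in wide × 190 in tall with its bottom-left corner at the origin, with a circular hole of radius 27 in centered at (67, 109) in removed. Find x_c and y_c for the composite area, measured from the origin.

plate: A = 130 × 190 = 24700.00, centroid at (65.00, 95.00).
hole: A = −π·27² = -2290.22, centroid at (67.00, 109.00).
ΣA = 22409.78 in², ΣAx_c = 1452055.19 in³, ΣAy_c = 2096865.91 in³.
x_c = 1452055.19/22409.78 = 64.80 in; y_c = 2096865.91/22409.78 = 93.57 in.

x_c = 64.80 in, y_c = 93.57 in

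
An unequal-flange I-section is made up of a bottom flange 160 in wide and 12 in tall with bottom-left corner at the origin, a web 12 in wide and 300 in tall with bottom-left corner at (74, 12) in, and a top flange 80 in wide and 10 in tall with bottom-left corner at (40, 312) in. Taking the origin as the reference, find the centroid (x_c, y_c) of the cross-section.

bottom flange: A = 160 × 12 = 1920.00, centroid at (80.00, 6.00).
web: A = 12 × 300 = 3600.00, centroid at (80.00, 162.00).
top flange: A = 80 × 10 = 800.00, centroid at (80.00, 317.00).
ΣA = 6320.00 in²
ΣAx_c = (1920.00)(80.00) + (3600.00)(80.00) + (800.00)(80.00) = 505600.00 in³
ΣAy_c = (1920.00)(6.00) + (3600.00)(162.00) + (800.00)(317.00) = 848320.00 in³
x_c = 505600.00 / 6320.00 = 80.00 in
y_c = 848320.00 / 6320.00 = 134.23 in

x_c = 80.00 in, y_c = 134.23 in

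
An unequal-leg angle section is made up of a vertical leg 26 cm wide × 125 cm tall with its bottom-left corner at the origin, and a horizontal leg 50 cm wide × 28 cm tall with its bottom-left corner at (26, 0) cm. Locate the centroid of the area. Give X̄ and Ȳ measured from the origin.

Part | A | x̄ᵢ | ȳᵢ | A·x̄ᵢ | A·ȳᵢ
vertical leg | 3250.00 | 13.00 | 62.50 | 42250.00 | 203125.00
horizontal leg | 1400.00 | 51.00 | 14.00 | 71400.00 | 19600.00
Σ | 4650.00 |  |  | 113650.00 | 222725.00
X̄ = 113650.00 / 4650.00 = 24.44 cm
Ȳ = 222725.00 / 4650.00 = 47.90 cm

X̄ = 24.44 cm, Ȳ = 47.90 cm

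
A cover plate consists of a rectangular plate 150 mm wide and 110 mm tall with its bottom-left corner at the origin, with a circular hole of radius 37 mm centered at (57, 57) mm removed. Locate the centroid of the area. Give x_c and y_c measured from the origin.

plate: A = 150 × 110 = 16500.00, centroid at (75.00, 55.00).
hole: A = −π·37² = -4300.84, centroid at (57.00, 57.00).
ΣA = 12199.16 mm²
ΣAx_c = (16500.00)(75.00) + (-4300.84)(57.00) = 992352.10 mm³
ΣAy_c = (16500.00)(55.00) + (-4300.84)(57.00) = 662352.10 mm³
x_c = 992352.10 / 12199.16 = 81.35 mm
y_c = 662352.10 / 12199.16 = 54.29 mm

x_c = 81.35 mm, y_c = 54.29 mm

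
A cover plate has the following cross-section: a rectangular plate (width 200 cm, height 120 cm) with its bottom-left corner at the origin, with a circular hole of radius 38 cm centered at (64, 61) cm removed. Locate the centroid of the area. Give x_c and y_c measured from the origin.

plate: A = 200 × 120 = 24000.00, centroid at (100.00, 60.00).
hole: A = −π·38² = -4536.46, centroid at (64.00, 61.00).
ΣA = 19463.54 cm², ΣAx_c = 2109666.57 cm³, ΣAy_c = 1163275.95 cm³.
x_c = 2109666.57/19463.54 = 108.39 cm; y_c = 1163275.95/19463.54 = 59.77 cm.

x_c = 108.39 cm, y_c = 59.77 cm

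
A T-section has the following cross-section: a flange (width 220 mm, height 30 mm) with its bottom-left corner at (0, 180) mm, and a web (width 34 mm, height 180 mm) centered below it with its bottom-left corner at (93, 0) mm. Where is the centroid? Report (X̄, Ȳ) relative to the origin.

X̄ = 110.00 mm, Ȳ = 144.48 mm

web: A = 34 × 180 = 6120.00, centroid at (110.00, 90.00).
flange: A = 220 × 30 = 6600.00, centroid at (110.00, 195.00).
ΣA = 12720.00 mm², ΣAX̄ = 1399200.00 mm³, ΣAȲ = 1837800.00 mm³.
X̄ = 1399200.00/12720.00 = 110.00 mm; Ȳ = 1837800.00/12720.00 = 144.48 mm.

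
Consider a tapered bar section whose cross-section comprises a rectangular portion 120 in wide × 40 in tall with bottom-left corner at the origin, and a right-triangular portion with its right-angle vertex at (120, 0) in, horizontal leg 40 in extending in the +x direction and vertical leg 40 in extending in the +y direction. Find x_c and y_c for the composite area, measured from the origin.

x_c = 70.48 in, y_c = 19.05 in

Part | A | x̄ᵢ | ȳᵢ | A·x̄ᵢ | A·ȳᵢ
rectangular portion | 4800.00 | 60.00 | 20.00 | 288000.00 | 96000.00
triangular portion | 800.00 | 133.33 | 13.33 | 106666.67 | 10666.67
Σ | 5600.00 |  |  | 394666.67 | 106666.67
x_c = 394666.67 / 5600.00 = 70.48 in
y_c = 106666.67 / 5600.00 = 19.05 in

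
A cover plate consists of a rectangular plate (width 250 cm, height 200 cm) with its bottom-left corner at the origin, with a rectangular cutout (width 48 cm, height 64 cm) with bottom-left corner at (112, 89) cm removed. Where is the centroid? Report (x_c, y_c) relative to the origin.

x_c = 124.28 cm, y_c = 98.63 cm

Part | A | x̄ᵢ | ȳᵢ | A·x̄ᵢ | A·ȳᵢ
plate | 50000.00 | 125.00 | 100.00 | 6250000.00 | 5000000.00
hole | -3072.00 | 136.00 | 121.00 | -417792.00 | -371712.00
Σ | 46928.00 |  |  | 5832208.00 | 4628288.00
x_c = 5832208.00 / 46928.00 = 124.28 cm
y_c = 4628288.00 / 46928.00 = 98.63 cm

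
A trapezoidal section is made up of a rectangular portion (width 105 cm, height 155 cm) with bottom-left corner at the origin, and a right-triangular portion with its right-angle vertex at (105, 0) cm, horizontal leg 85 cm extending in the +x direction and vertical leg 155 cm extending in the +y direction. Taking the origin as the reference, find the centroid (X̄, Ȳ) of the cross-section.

rectangular portion: A = 105 × 155 = 16275.00, centroid at (52.50, 77.50).
triangular portion: A = ½·85·155 = 6587.50, centroid at (133.33, 51.67).
ΣA = 22862.50 cm²
ΣAX̄ = (16275.00)(52.50) + (6587.50)(133.33) = 1732770.83 cm³
ΣAȲ = (16275.00)(77.50) + (6587.50)(51.67) = 1601666.67 cm³
X̄ = 1732770.83 / 22862.50 = 75.79 cm
Ȳ = 1601666.67 / 22862.50 = 70.06 cm

X̄ = 75.79 cm, Ȳ = 70.06 cm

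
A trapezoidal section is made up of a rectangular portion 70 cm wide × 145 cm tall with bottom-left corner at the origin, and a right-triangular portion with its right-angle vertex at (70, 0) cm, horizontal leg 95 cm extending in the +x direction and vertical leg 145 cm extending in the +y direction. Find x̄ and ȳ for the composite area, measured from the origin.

x̄ = 61.95 cm, ȳ = 62.73 cm

rectangular portion: A = 70 × 145 = 10150.00, centroid at (35.00, 72.50).
triangular portion: A = ½·95·145 = 6887.50, centroid at (101.67, 48.33).
ΣA = 17037.50 cm²
ΣAx̄ = (10150.00)(35.00) + (6887.50)(101.67) = 1055479.17 cm³
ΣAȳ = (10150.00)(72.50) + (6887.50)(48.33) = 1068770.83 cm³
x̄ = 1055479.17 / 17037.50 = 61.95 cm
ȳ = 1068770.83 / 17037.50 = 62.73 cm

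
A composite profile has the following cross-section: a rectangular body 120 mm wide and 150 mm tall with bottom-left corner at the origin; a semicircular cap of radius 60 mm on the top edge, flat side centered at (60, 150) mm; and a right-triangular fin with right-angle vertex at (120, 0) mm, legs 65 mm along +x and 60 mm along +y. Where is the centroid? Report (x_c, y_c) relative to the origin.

rectangular body: A = 120 × 150 = 18000.00, centroid at (60.00, 75.00).
semicircular top: A = ½π·60² = 5654.87, centroid at (60.00, 175.46).
triangular fin: A = ½·65·60 = 1950.00, centroid at (141.67, 20.00).
ΣA = 25604.87 mm², ΣAx_c = 1695542.01 mm³, ΣAy_c = 2381230.02 mm³.
x_c = 1695542.01/25604.87 = 66.22 mm; y_c = 2381230.02/25604.87 = 93.00 mm.

x_c = 66.22 mm, y_c = 93.00 mm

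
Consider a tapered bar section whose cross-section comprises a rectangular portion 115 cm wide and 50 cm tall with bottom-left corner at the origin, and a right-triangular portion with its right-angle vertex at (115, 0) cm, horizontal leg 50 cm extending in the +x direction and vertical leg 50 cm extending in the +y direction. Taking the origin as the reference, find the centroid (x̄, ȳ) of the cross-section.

x̄ = 70.74 cm, ȳ = 23.51 cm

Part | A | x̄ᵢ | ȳᵢ | A·x̄ᵢ | A·ȳᵢ
rectangular portion | 5750.00 | 57.50 | 25.00 | 330625.00 | 143750.00
triangular portion | 1250.00 | 131.67 | 16.67 | 164583.33 | 20833.33
Σ | 7000.00 |  |  | 495208.33 | 164583.33
x̄ = 495208.33 / 7000.00 = 70.74 cm
ȳ = 164583.33 / 7000.00 = 23.51 cm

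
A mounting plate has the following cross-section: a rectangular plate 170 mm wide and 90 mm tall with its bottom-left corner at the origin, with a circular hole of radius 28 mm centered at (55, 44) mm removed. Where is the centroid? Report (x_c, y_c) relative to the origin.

plate: A = 170 × 90 = 15300.00, centroid at (85.00, 45.00).
hole: A = −π·28² = -2463.01, centroid at (55.00, 44.00).
ΣA = 12836.99 mm², ΣAx_c = 1165034.52 mm³, ΣAy_c = 580127.62 mm³.
x_c = 1165034.52/12836.99 = 90.76 mm; y_c = 580127.62/12836.99 = 45.19 mm.

x_c = 90.76 mm, y_c = 45.19 mm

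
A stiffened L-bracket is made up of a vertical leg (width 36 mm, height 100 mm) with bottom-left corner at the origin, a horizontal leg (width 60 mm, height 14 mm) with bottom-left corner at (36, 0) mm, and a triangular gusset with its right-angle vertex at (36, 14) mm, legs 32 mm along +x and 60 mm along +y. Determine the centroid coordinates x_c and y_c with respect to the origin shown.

x_c = 30.56 mm, y_c = 40.47 mm

Part | A | x̄ᵢ | ȳᵢ | A·x̄ᵢ | A·ȳᵢ
vertical leg | 3600.00 | 18.00 | 50.00 | 64800.00 | 180000.00
horizontal leg | 840.00 | 66.00 | 7.00 | 55440.00 | 5880.00
gusset | 960.00 | 46.67 | 34.00 | 44800.00 | 32640.00
Σ | 5400.00 |  |  | 165040.00 | 218520.00
x_c = 165040.00 / 5400.00 = 30.56 mm
y_c = 218520.00 / 5400.00 = 40.47 mm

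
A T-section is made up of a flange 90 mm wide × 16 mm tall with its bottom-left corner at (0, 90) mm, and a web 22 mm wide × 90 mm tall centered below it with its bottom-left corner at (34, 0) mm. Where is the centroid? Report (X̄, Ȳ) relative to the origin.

X̄ = 45.00 mm, Ȳ = 67.32 mm

Part | A | x̄ᵢ | ȳᵢ | A·x̄ᵢ | A·ȳᵢ
web | 1980.00 | 45.00 | 45.00 | 89100.00 | 89100.00
flange | 1440.00 | 45.00 | 98.00 | 64800.00 | 141120.00
Σ | 3420.00 |  |  | 153900.00 | 230220.00
X̄ = 153900.00 / 3420.00 = 45.00 mm
Ȳ = 230220.00 / 3420.00 = 67.32 mm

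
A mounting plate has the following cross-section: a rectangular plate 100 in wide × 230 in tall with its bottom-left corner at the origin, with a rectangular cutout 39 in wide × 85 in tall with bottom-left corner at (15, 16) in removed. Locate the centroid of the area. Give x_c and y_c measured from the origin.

x_c = 52.61 in, y_c = 124.51 in

plate: A = 100 × 230 = 23000.00, centroid at (50.00, 115.00).
hole: A = −(39 × 85) = -3315.00, centroid at (34.50, 58.50).
ΣA = 19685.00 in²
ΣAx_c = (23000.00)(50.00) + (-3315.00)(34.50) = 1035632.50 in³
ΣAy_c = (23000.00)(115.00) + (-3315.00)(58.50) = 2451072.50 in³
x_c = 1035632.50 / 19685.00 = 52.61 in
y_c = 2451072.50 / 19685.00 = 124.51 in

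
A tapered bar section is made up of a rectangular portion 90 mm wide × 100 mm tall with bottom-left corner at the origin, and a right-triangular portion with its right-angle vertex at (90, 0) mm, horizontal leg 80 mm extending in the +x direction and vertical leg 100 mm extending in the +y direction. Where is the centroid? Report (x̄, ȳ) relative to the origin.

Part | A | x̄ᵢ | ȳᵢ | A·x̄ᵢ | A·ȳᵢ
rectangular portion | 9000.00 | 45.00 | 50.00 | 405000.00 | 450000.00
triangular portion | 4000.00 | 116.67 | 33.33 | 466666.67 | 133333.33
Σ | 13000.00 |  |  | 871666.67 | 583333.33
x̄ = 871666.67 / 13000.00 = 67.05 mm
ȳ = 583333.33 / 13000.00 = 44.87 mm

x̄ = 67.05 mm, ȳ = 44.87 mm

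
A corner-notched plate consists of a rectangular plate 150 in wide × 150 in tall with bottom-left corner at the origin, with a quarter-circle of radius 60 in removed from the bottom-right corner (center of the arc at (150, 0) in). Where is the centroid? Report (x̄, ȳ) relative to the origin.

Part | A | x̄ᵢ | ȳᵢ | A·x̄ᵢ | A·ȳᵢ
plate | 22500.00 | 75.00 | 75.00 | 1687500.00 | 1687500.00
removed quarter-circle | -2827.43 | 124.54 | 25.46 | -352115.01 | -72000.00
Σ | 19672.57 |  |  | 1335384.99 | 1615500.00
x̄ = 1335384.99 / 19672.57 = 67.88 in
ȳ = 1615500.00 / 19672.57 = 82.12 in

x̄ = 67.88 in, ȳ = 82.12 in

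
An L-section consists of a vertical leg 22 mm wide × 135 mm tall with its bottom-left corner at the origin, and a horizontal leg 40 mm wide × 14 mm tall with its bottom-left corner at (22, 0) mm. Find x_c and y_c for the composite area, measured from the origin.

Part | A | x̄ᵢ | ȳᵢ | A·x̄ᵢ | A·ȳᵢ
vertical leg | 2970.00 | 11.00 | 67.50 | 32670.00 | 200475.00
horizontal leg | 560.00 | 42.00 | 7.00 | 23520.00 | 3920.00
Σ | 3530.00 |  |  | 56190.00 | 204395.00
x_c = 56190.00 / 3530.00 = 15.92 mm
y_c = 204395.00 / 3530.00 = 57.90 mm

x_c = 15.92 mm, y_c = 57.90 mm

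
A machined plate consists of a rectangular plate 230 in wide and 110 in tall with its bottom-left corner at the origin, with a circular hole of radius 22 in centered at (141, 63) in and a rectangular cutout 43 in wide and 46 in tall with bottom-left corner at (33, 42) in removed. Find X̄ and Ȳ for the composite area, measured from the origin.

Part | A | x̄ᵢ | ȳᵢ | A·x̄ᵢ | A·ȳᵢ
plate | 25300.00 | 115.00 | 55.00 | 2909500.00 | 1391500.00
hole 1 | -1520.53 | 141.00 | 63.00 | -214394.85 | -95793.44
hole 2 | -1978.00 | 54.50 | 65.00 | -107801.00 | -128570.00
Σ | 21801.47 |  |  | 2587304.15 | 1167136.56
X̄ = 2587304.15 / 21801.47 = 118.68 in
Ȳ = 1167136.56 / 21801.47 = 53.53 in

X̄ = 118.68 in, Ȳ = 53.53 in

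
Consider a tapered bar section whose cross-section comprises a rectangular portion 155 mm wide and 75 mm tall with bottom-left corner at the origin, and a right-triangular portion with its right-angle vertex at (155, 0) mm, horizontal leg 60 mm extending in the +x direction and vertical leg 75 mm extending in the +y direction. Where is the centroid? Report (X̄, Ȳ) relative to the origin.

X̄ = 93.31 mm, Ȳ = 35.47 mm

rectangular portion: A = 155 × 75 = 11625.00, centroid at (77.50, 37.50).
triangular portion: A = ½·60·75 = 2250.00, centroid at (175.00, 25.00).
ΣA = 13875.00 mm², ΣAX̄ = 1294687.50 mm³, ΣAȲ = 492187.50 mm³.
X̄ = 1294687.50/13875.00 = 93.31 mm; Ȳ = 492187.50/13875.00 = 35.47 mm.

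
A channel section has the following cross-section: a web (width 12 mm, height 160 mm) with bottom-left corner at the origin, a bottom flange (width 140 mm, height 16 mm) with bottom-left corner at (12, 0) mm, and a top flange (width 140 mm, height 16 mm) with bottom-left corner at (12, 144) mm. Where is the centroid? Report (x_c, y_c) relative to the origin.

x_c = 59.20 mm, y_c = 80.00 mm

web: A = 12 × 160 = 1920.00, centroid at (6.00, 80.00).
bottom flange: A = 140 × 16 = 2240.00, centroid at (82.00, 8.00).
top flange: A = 140 × 16 = 2240.00, centroid at (82.00, 152.00).
ΣA = 6400.00 mm²
ΣAx_c = (1920.00)(6.00) + (2240.00)(82.00) + (2240.00)(82.00) = 378880.00 mm³
ΣAy_c = (1920.00)(80.00) + (2240.00)(8.00) + (2240.00)(152.00) = 512000.00 mm³
x_c = 378880.00 / 6400.00 = 59.20 mm
y_c = 512000.00 / 6400.00 = 80.00 mm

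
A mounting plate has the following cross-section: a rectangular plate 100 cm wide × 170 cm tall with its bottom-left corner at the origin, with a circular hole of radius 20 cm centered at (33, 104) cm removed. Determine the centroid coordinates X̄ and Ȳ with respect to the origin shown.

Part | A | x̄ᵢ | ȳᵢ | A·x̄ᵢ | A·ȳᵢ
plate | 17000.00 | 50.00 | 85.00 | 850000.00 | 1445000.00
hole | -1256.64 | 33.00 | 104.00 | -41469.02 | -130690.25
Σ | 15743.36 |  |  | 808530.98 | 1314309.75
X̄ = 808530.98 / 15743.36 = 51.36 cm
Ȳ = 1314309.75 / 15743.36 = 83.48 cm

X̄ = 51.36 cm, Ȳ = 83.48 cm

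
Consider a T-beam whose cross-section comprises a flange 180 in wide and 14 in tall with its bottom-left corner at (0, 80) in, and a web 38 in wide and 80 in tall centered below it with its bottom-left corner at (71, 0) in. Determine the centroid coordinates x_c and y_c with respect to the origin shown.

x_c = 90.00 in, y_c = 61.30 in

web: A = 38 × 80 = 3040.00, centroid at (90.00, 40.00).
flange: A = 180 × 14 = 2520.00, centroid at (90.00, 87.00).
ΣA = 5560.00 in², ΣAx_c = 500400.00 in³, ΣAy_c = 340840.00 in³.
x_c = 500400.00/5560.00 = 90.00 in; y_c = 340840.00/5560.00 = 61.30 in.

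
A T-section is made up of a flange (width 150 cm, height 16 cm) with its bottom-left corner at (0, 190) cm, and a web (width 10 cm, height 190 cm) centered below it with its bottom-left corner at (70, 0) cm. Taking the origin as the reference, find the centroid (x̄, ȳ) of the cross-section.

Part | A | x̄ᵢ | ȳᵢ | A·x̄ᵢ | A·ȳᵢ
web | 1900.00 | 75.00 | 95.00 | 142500.00 | 180500.00
flange | 2400.00 | 75.00 | 198.00 | 180000.00 | 475200.00
Σ | 4300.00 |  |  | 322500.00 | 655700.00
x̄ = 322500.00 / 4300.00 = 75.00 cm
ȳ = 655700.00 / 4300.00 = 152.49 cm

x̄ = 75.00 cm, ȳ = 152.49 cm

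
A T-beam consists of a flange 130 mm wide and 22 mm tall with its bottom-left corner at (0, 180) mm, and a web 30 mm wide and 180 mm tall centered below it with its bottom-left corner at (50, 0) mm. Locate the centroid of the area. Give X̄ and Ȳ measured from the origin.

web: A = 30 × 180 = 5400.00, centroid at (65.00, 90.00).
flange: A = 130 × 22 = 2860.00, centroid at (65.00, 191.00).
ΣA = 8260.00 mm², ΣAX̄ = 536900.00 mm³, ΣAȲ = 1032260.00 mm³.
X̄ = 536900.00/8260.00 = 65.00 mm; Ȳ = 1032260.00/8260.00 = 124.97 mm.

X̄ = 65.00 mm, Ȳ = 124.97 mm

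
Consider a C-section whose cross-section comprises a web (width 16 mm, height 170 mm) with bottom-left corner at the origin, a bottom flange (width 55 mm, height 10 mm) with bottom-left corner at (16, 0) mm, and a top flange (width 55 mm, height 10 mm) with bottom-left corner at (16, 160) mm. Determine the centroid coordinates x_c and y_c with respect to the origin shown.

x_c = 18.22 mm, y_c = 85.00 mm

web: A = 16 × 170 = 2720.00, centroid at (8.00, 85.00).
bottom flange: A = 55 × 10 = 550.00, centroid at (43.50, 5.00).
top flange: A = 55 × 10 = 550.00, centroid at (43.50, 165.00).
ΣA = 3820.00 mm², ΣAx_c = 69610.00 mm³, ΣAy_c = 324700.00 mm³.
x_c = 69610.00/3820.00 = 18.22 mm; y_c = 324700.00/3820.00 = 85.00 mm.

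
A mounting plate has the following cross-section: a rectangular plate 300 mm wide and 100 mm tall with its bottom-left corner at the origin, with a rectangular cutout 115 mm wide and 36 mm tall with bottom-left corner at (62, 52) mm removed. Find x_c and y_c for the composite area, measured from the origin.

x_c = 154.88 mm, y_c = 46.80 mm

Part | A | x̄ᵢ | ȳᵢ | A·x̄ᵢ | A·ȳᵢ
plate | 30000.00 | 150.00 | 50.00 | 4500000.00 | 1500000.00
hole | -4140.00 | 119.50 | 70.00 | -494730.00 | -289800.00
Σ | 25860.00 |  |  | 4005270.00 | 1210200.00
x_c = 4005270.00 / 25860.00 = 154.88 mm
y_c = 1210200.00 / 25860.00 = 46.80 mm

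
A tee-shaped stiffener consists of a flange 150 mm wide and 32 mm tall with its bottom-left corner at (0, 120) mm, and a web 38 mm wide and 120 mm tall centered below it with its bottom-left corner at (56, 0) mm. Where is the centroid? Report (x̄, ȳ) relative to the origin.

x̄ = 75.00 mm, ȳ = 98.97 mm

web: A = 38 × 120 = 4560.00, centroid at (75.00, 60.00).
flange: A = 150 × 32 = 4800.00, centroid at (75.00, 136.00).
ΣA = 9360.00 mm², ΣAx̄ = 702000.00 mm³, ΣAȳ = 926400.00 mm³.
x̄ = 702000.00/9360.00 = 75.00 mm; ȳ = 926400.00/9360.00 = 98.97 mm.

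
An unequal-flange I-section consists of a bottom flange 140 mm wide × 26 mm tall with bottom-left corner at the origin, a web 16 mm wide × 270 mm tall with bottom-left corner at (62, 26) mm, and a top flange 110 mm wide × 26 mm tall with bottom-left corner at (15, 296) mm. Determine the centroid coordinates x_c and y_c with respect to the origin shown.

x_c = 70.00 mm, y_c = 150.33 mm

Part | A | x̄ᵢ | ȳᵢ | A·x̄ᵢ | A·ȳᵢ
bottom flange | 3640.00 | 70.00 | 13.00 | 254800.00 | 47320.00
web | 4320.00 | 70.00 | 161.00 | 302400.00 | 695520.00
top flange | 2860.00 | 70.00 | 309.00 | 200200.00 | 883740.00
Σ | 10820.00 |  |  | 757400.00 | 1626580.00
x_c = 757400.00 / 10820.00 = 70.00 mm
y_c = 1626580.00 / 10820.00 = 150.33 mm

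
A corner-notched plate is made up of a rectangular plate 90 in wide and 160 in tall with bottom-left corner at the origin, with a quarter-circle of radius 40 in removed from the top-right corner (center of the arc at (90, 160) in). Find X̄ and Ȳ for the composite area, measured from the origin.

plate: A = 90 × 160 = 14400.00, centroid at (45.00, 80.00).
removed quarter-circle: A = −¼π·40² = -1256.64, centroid at (73.02, 143.02).
ΣA = 13143.36 in², ΣAX̄ = 556236.00 in³, ΣAȲ = 972271.40 in³.
X̄ = 556236.00/13143.36 = 42.32 in; Ȳ = 972271.40/13143.36 = 73.97 in.

X̄ = 42.32 in, Ȳ = 73.97 in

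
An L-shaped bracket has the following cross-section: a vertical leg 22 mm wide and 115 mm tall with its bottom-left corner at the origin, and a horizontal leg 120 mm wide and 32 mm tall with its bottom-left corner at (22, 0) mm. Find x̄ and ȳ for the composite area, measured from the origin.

x̄ = 53.80 mm, ȳ = 32.48 mm

vertical leg: A = 22 × 115 = 2530.00, centroid at (11.00, 57.50).
horizontal leg: A = 120 × 32 = 3840.00, centroid at (82.00, 16.00).
ΣA = 6370.00 mm²
ΣAx̄ = (2530.00)(11.00) + (3840.00)(82.00) = 342710.00 mm³
ΣAȳ = (2530.00)(57.50) + (3840.00)(16.00) = 206915.00 mm³
x̄ = 342710.00 / 6370.00 = 53.80 mm
ȳ = 206915.00 / 6370.00 = 32.48 mm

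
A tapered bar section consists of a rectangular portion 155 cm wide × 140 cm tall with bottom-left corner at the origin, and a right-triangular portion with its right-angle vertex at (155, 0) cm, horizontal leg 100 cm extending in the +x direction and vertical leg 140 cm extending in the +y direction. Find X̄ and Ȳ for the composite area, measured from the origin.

X̄ = 104.53 cm, Ȳ = 64.31 cm

Part | A | x̄ᵢ | ȳᵢ | A·x̄ᵢ | A·ȳᵢ
rectangular portion | 21700.00 | 77.50 | 70.00 | 1681750.00 | 1519000.00
triangular portion | 7000.00 | 188.33 | 46.67 | 1318333.33 | 326666.67
Σ | 28700.00 |  |  | 3000083.33 | 1845666.67
X̄ = 3000083.33 / 28700.00 = 104.53 cm
Ȳ = 1845666.67 / 28700.00 = 64.31 cm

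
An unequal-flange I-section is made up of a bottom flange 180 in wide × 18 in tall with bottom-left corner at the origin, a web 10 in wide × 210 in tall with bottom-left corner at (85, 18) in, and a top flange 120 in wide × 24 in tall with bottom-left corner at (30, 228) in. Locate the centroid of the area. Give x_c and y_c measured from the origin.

bottom flange: A = 180 × 18 = 3240.00, centroid at (90.00, 9.00).
web: A = 10 × 210 = 2100.00, centroid at (90.00, 123.00).
top flange: A = 120 × 24 = 2880.00, centroid at (90.00, 240.00).
ΣA = 8220.00 in²
ΣAx_c = (3240.00)(90.00) + (2100.00)(90.00) + (2880.00)(90.00) = 739800.00 in³
ΣAy_c = (3240.00)(9.00) + (2100.00)(123.00) + (2880.00)(240.00) = 978660.00 in³
x_c = 739800.00 / 8220.00 = 90.00 in
y_c = 978660.00 / 8220.00 = 119.06 in

x_c = 90.00 in, y_c = 119.06 in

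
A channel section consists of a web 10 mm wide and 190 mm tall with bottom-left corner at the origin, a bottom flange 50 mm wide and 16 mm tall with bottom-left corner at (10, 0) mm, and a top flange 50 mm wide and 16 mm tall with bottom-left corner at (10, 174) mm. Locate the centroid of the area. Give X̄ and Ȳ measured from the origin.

X̄ = 18.71 mm, Ȳ = 95.00 mm

Part | A | x̄ᵢ | ȳᵢ | A·x̄ᵢ | A·ȳᵢ
web | 1900.00 | 5.00 | 95.00 | 9500.00 | 180500.00
bottom flange | 800.00 | 35.00 | 8.00 | 28000.00 | 6400.00
top flange | 800.00 | 35.00 | 182.00 | 28000.00 | 145600.00
Σ | 3500.00 |  |  | 65500.00 | 332500.00
X̄ = 65500.00 / 3500.00 = 18.71 mm
Ȳ = 332500.00 / 3500.00 = 95.00 mm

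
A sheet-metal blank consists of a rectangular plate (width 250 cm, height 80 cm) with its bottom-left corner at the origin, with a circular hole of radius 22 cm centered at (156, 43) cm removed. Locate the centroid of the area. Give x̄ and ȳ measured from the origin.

x̄ = 122.45 cm, ȳ = 39.75 cm

Part | A | x̄ᵢ | ȳᵢ | A·x̄ᵢ | A·ȳᵢ
plate | 20000.00 | 125.00 | 40.00 | 2500000.00 | 800000.00
hole | -1520.53 | 156.00 | 43.00 | -237202.81 | -65382.83
Σ | 18479.47 |  |  | 2262797.19 | 734617.17
x̄ = 2262797.19 / 18479.47 = 122.45 cm
ȳ = 734617.17 / 18479.47 = 39.75 cm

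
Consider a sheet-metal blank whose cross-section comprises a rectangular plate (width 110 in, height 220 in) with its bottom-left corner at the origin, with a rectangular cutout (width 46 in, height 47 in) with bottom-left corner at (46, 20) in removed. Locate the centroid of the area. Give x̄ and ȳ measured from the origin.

plate: A = 110 × 220 = 24200.00, centroid at (55.00, 110.00).
hole: A = −(46 × 47) = -2162.00, centroid at (69.00, 43.50).
ΣA = 22038.00 in²
ΣAx̄ = (24200.00)(55.00) + (-2162.00)(69.00) = 1181822.00 in³
ΣAȳ = (24200.00)(110.00) + (-2162.00)(43.50) = 2567953.00 in³
x̄ = 1181822.00 / 22038.00 = 53.63 in
ȳ = 2567953.00 / 22038.00 = 116.52 in

x̄ = 53.63 in, ȳ = 116.52 in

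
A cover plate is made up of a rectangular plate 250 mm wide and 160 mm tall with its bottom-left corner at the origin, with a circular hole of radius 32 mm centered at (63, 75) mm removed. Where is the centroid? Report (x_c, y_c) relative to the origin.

x_c = 130.42 mm, y_c = 80.44 mm

plate: A = 250 × 160 = 40000.00, centroid at (125.00, 80.00).
hole: A = −π·32² = -3216.99, centroid at (63.00, 75.00).
ΣA = 36783.01 mm²
ΣAx_c = (40000.00)(125.00) + (-3216.99)(63.00) = 4797329.57 mm³
ΣAy_c = (40000.00)(80.00) + (-3216.99)(75.00) = 2958725.68 mm³
x_c = 4797329.57 / 36783.01 = 130.42 mm
y_c = 2958725.68 / 36783.01 = 80.44 mm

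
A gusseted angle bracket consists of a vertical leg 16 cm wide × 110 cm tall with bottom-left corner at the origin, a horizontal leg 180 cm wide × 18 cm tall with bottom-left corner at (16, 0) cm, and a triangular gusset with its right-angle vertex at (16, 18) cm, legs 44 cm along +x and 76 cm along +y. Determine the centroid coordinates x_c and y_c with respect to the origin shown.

x_c = 61.27 cm, y_c = 29.74 cm

Part | A | x̄ᵢ | ȳᵢ | A·x̄ᵢ | A·ȳᵢ
vertical leg | 1760.00 | 8.00 | 55.00 | 14080.00 | 96800.00
horizontal leg | 3240.00 | 106.00 | 9.00 | 343440.00 | 29160.00
gusset | 1672.00 | 30.67 | 43.33 | 51274.67 | 72453.33
Σ | 6672.00 |  |  | 408794.67 | 198413.33
x_c = 408794.67 / 6672.00 = 61.27 cm
y_c = 198413.33 / 6672.00 = 29.74 cm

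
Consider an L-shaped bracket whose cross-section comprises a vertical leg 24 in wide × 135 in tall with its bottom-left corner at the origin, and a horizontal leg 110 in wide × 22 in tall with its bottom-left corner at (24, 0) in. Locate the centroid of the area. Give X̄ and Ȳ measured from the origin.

X̄ = 40.65 in, Ȳ = 43.34 in

vertical leg: A = 24 × 135 = 3240.00, centroid at (12.00, 67.50).
horizontal leg: A = 110 × 22 = 2420.00, centroid at (79.00, 11.00).
ΣA = 5660.00 in², ΣAX̄ = 230060.00 in³, ΣAȲ = 245320.00 in³.
X̄ = 230060.00/5660.00 = 40.65 in; Ȳ = 245320.00/5660.00 = 43.34 in.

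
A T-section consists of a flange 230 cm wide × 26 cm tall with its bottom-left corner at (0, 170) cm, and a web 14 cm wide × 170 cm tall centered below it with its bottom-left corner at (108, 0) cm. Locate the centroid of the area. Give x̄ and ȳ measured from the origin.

web: A = 14 × 170 = 2380.00, centroid at (115.00, 85.00).
flange: A = 230 × 26 = 5980.00, centroid at (115.00, 183.00).
ΣA = 8360.00 cm²
ΣAx̄ = (2380.00)(115.00) + (5980.00)(115.00) = 961400.00 cm³
ΣAȳ = (2380.00)(85.00) + (5980.00)(183.00) = 1296640.00 cm³
x̄ = 961400.00 / 8360.00 = 115.00 cm
ȳ = 1296640.00 / 8360.00 = 155.10 cm

x̄ = 115.00 cm, ȳ = 155.10 cm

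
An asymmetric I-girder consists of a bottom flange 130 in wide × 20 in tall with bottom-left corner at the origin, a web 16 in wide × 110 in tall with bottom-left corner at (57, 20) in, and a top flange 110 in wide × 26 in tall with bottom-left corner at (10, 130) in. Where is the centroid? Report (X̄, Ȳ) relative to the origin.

X̄ = 65.00 in, Ȳ = 78.53 in

Part | A | x̄ᵢ | ȳᵢ | A·x̄ᵢ | A·ȳᵢ
bottom flange | 2600.00 | 65.00 | 10.00 | 169000.00 | 26000.00
web | 1760.00 | 65.00 | 75.00 | 114400.00 | 132000.00
top flange | 2860.00 | 65.00 | 143.00 | 185900.00 | 408980.00
Σ | 7220.00 |  |  | 469300.00 | 566980.00
X̄ = 469300.00 / 7220.00 = 65.00 in
Ȳ = 566980.00 / 7220.00 = 78.53 in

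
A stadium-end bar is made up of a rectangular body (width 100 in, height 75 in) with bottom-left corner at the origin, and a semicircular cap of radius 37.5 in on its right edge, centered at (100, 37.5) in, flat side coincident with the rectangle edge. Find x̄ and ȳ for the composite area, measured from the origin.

x̄ = 65.00 in, ȳ = 37.50 in

rectangular body: A = 100 × 75 = 7500.00, centroid at (50.00, 37.50).
semicircular end: A = ½π·37.5² = 2208.93, centroid at (115.92, 37.50).
ΣA = 9708.93 in²
ΣAx̄ = (7500.00)(50.00) + (2208.93)(115.92) = 631049.48 in³
ΣAȳ = (7500.00)(37.50) + (2208.93)(37.50) = 364084.96 in³
x̄ = 631049.48 / 9708.93 = 65.00 in
ȳ = 364084.96 / 9708.93 = 37.50 in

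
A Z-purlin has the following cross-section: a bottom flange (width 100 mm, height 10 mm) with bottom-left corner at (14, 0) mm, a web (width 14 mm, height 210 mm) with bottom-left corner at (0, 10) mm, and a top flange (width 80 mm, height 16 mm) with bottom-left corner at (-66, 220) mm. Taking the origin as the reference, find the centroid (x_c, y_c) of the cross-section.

bottom flange: A = 100 × 10 = 1000.00, centroid at (64.00, 5.00).
web: A = 14 × 210 = 2940.00, centroid at (7.00, 115.00).
top flange: A = 80 × 16 = 1280.00, centroid at (-26.00, 228.00).
ΣA = 5220.00 mm²
ΣAx_c = (1000.00)(64.00) + (2940.00)(7.00) + (1280.00)(-26.00) = 51300.00 mm³
ΣAy_c = (1000.00)(5.00) + (2940.00)(115.00) + (1280.00)(228.00) = 634940.00 mm³
x_c = 51300.00 / 5220.00 = 9.83 mm
y_c = 634940.00 / 5220.00 = 121.64 mm

x_c = 9.83 mm, y_c = 121.64 mm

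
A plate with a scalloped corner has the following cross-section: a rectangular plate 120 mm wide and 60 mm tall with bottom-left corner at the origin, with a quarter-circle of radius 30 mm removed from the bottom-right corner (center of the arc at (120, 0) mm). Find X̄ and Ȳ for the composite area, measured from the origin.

plate: A = 120 × 60 = 7200.00, centroid at (60.00, 30.00).
removed quarter-circle: A = −¼π·30² = -706.86, centroid at (107.27, 12.73).
ΣA = 6493.14 mm²
ΣAX̄ = (7200.00)(60.00) + (-706.86)(107.27) = 356177.00 mm³
ΣAȲ = (7200.00)(30.00) + (-706.86)(12.73) = 207000.00 mm³
X̄ = 356177.00 / 6493.14 = 54.85 mm
Ȳ = 207000.00 / 6493.14 = 31.88 mm

X̄ = 54.85 mm, Ȳ = 31.88 mm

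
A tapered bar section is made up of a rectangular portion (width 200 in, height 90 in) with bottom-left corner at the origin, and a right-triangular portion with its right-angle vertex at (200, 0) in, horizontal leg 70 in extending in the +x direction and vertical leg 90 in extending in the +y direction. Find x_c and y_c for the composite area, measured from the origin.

x_c = 118.37 in, y_c = 42.77 in

rectangular portion: A = 200 × 90 = 18000.00, centroid at (100.00, 45.00).
triangular portion: A = ½·70·90 = 3150.00, centroid at (223.33, 30.00).
ΣA = 21150.00 in²
ΣAx_c = (18000.00)(100.00) + (3150.00)(223.33) = 2503500.00 in³
ΣAy_c = (18000.00)(45.00) + (3150.00)(30.00) = 904500.00 in³
x_c = 2503500.00 / 21150.00 = 118.37 in
y_c = 904500.00 / 21150.00 = 42.77 in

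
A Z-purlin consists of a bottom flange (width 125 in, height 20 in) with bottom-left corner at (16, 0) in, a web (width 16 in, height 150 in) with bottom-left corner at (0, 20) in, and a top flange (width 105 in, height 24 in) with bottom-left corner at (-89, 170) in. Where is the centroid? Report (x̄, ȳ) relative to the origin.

bottom flange: A = 125 × 20 = 2500.00, centroid at (78.50, 10.00).
web: A = 16 × 150 = 2400.00, centroid at (8.00, 95.00).
top flange: A = 105 × 24 = 2520.00, centroid at (-36.50, 182.00).
ΣA = 7420.00 in², ΣAx̄ = 123470.00 in³, ΣAȳ = 711640.00 in³.
x̄ = 123470.00/7420.00 = 16.64 in; ȳ = 711640.00/7420.00 = 95.91 in.

x̄ = 16.64 in, ȳ = 95.91 in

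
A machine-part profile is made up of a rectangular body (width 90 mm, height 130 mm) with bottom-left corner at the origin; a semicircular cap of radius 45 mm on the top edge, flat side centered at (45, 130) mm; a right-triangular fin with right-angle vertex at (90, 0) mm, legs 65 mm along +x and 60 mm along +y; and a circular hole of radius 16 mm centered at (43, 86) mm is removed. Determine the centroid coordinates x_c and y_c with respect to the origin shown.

x_c = 53.21 mm, y_c = 75.16 mm

Part | A | x̄ᵢ | ȳᵢ | A·x̄ᵢ | A·ȳᵢ
rectangular body | 11700.00 | 45.00 | 65.00 | 526500.00 | 760500.00
semicircular top | 3180.86 | 45.00 | 149.10 | 143138.82 | 474262.13
triangular fin | 1950.00 | 111.67 | 20.00 | 217750.00 | 39000.00
hole | -804.25 | 43.00 | 86.00 | -34582.65 | -69165.30
Σ | 16026.61 |  |  | 852806.16 | 1204596.83
x_c = 852806.16 / 16026.61 = 53.21 mm
y_c = 1204596.83 / 16026.61 = 75.16 mm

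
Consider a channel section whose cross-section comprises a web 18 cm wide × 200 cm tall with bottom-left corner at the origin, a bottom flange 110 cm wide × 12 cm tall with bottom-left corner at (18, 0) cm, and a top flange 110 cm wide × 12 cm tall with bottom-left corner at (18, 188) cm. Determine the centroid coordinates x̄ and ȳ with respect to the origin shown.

web: A = 18 × 200 = 3600.00, centroid at (9.00, 100.00).
bottom flange: A = 110 × 12 = 1320.00, centroid at (73.00, 6.00).
top flange: A = 110 × 12 = 1320.00, centroid at (73.00, 194.00).
ΣA = 6240.00 cm²
ΣAx̄ = (3600.00)(9.00) + (1320.00)(73.00) + (1320.00)(73.00) = 225120.00 cm³
ΣAȳ = (3600.00)(100.00) + (1320.00)(6.00) + (1320.00)(194.00) = 624000.00 cm³
x̄ = 225120.00 / 6240.00 = 36.08 cm
ȳ = 624000.00 / 6240.00 = 100.00 cm

x̄ = 36.08 cm, ȳ = 100.00 cm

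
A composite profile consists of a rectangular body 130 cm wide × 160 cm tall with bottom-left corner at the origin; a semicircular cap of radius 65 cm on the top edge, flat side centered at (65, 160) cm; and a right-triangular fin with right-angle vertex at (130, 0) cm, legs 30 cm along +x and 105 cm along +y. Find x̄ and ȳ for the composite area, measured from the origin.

x̄ = 69.07 cm, ȳ = 102.17 cm

Part | A | x̄ᵢ | ȳᵢ | A·x̄ᵢ | A·ȳᵢ
rectangular body | 20800.00 | 65.00 | 80.00 | 1352000.00 | 1664000.00
semicircular top | 6636.61 | 65.00 | 187.59 | 431379.94 | 1244941.65
triangular fin | 1575.00 | 140.00 | 35.00 | 220500.00 | 55125.00
Σ | 29011.61 |  |  | 2003879.94 | 2964066.65
x̄ = 2003879.94 / 29011.61 = 69.07 cm
ȳ = 2964066.65 / 29011.61 = 102.17 cm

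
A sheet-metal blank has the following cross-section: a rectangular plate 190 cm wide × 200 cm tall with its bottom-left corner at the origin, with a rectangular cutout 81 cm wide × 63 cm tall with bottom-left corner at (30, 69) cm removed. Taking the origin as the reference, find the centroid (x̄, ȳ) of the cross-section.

x̄ = 98.80 cm, ȳ = 99.92 cm

plate: A = 190 × 200 = 38000.00, centroid at (95.00, 100.00).
hole: A = −(81 × 63) = -5103.00, centroid at (70.50, 100.50).
ΣA = 32897.00 cm²
ΣAx̄ = (38000.00)(95.00) + (-5103.00)(70.50) = 3250238.50 cm³
ΣAȳ = (38000.00)(100.00) + (-5103.00)(100.50) = 3287148.50 cm³
x̄ = 3250238.50 / 32897.00 = 98.80 cm
ȳ = 3287148.50 / 32897.00 = 99.92 cm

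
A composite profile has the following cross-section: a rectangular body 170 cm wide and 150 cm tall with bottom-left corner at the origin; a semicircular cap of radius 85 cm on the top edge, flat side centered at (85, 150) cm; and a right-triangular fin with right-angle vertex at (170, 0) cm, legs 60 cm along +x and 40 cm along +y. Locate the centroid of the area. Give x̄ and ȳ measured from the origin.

x̄ = 88.31 cm, ȳ = 106.19 cm

Part | A | x̄ᵢ | ȳᵢ | A·x̄ᵢ | A·ȳᵢ
rectangular body | 25500.00 | 85.00 | 75.00 | 2167500.00 | 1912500.00
semicircular top | 11349.00 | 85.00 | 186.08 | 964665.29 | 2111767.19
triangular fin | 1200.00 | 190.00 | 13.33 | 228000.00 | 16000.00
Σ | 38049.00 |  |  | 3360165.29 | 4040267.19
x̄ = 3360165.29 / 38049.00 = 88.31 cm
ȳ = 4040267.19 / 38049.00 = 106.19 cm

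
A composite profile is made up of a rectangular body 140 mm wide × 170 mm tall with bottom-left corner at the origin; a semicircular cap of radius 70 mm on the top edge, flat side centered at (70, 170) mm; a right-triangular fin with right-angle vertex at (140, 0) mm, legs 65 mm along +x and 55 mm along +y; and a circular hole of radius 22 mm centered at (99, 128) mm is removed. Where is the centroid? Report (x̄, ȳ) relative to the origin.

rectangular body: A = 140 × 170 = 23800.00, centroid at (70.00, 85.00).
semicircular top: A = ½π·70² = 7696.90, centroid at (70.00, 199.71).
triangular fin: A = ½·65·55 = 1787.50, centroid at (161.67, 18.33).
hole: A = −π·22² = -1520.53, centroid at (99.00, 128.00).
ΣA = 31763.87 mm²
ΣAx̄ = (23800.00)(70.00) + (7696.90)(70.00) + (1787.50)(161.67) + (-1520.53)(99.00) = 2343229.75 mm³
ΣAȳ = (23800.00)(85.00) + (7696.90)(199.71) + (1787.50)(18.33) + (-1520.53)(128.00) = 3398282.89 mm³
x̄ = 2343229.75 / 31763.87 = 73.77 mm
ȳ = 3398282.89 / 31763.87 = 106.99 mm

x̄ = 73.77 mm, ȳ = 106.99 mm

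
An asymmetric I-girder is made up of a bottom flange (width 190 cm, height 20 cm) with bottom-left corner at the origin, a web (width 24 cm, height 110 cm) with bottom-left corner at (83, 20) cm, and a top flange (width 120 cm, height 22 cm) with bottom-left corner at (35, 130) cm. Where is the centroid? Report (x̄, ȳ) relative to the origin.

Part | A | x̄ᵢ | ȳᵢ | A·x̄ᵢ | A·ȳᵢ
bottom flange | 3800.00 | 95.00 | 10.00 | 361000.00 | 38000.00
web | 2640.00 | 95.00 | 75.00 | 250800.00 | 198000.00
top flange | 2640.00 | 95.00 | 141.00 | 250800.00 | 372240.00
Σ | 9080.00 |  |  | 862600.00 | 608240.00
x̄ = 862600.00 / 9080.00 = 95.00 cm
ȳ = 608240.00 / 9080.00 = 66.99 cm

x̄ = 95.00 cm, ȳ = 66.99 cm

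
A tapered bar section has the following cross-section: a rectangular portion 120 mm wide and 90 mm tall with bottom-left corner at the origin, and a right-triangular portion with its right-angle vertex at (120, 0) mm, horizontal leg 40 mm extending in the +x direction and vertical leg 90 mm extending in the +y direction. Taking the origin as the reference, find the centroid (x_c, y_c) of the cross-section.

x_c = 70.48 mm, y_c = 42.86 mm

rectangular portion: A = 120 × 90 = 10800.00, centroid at (60.00, 45.00).
triangular portion: A = ½·40·90 = 1800.00, centroid at (133.33, 30.00).
ΣA = 12600.00 mm², ΣAx_c = 888000.00 mm³, ΣAy_c = 540000.00 mm³.
x_c = 888000.00/12600.00 = 70.48 mm; y_c = 540000.00/12600.00 = 42.86 mm.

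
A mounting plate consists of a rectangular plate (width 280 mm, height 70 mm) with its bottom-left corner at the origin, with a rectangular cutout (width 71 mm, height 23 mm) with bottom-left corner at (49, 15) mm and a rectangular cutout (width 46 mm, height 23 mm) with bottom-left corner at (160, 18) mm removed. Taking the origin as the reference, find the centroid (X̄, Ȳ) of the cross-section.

plate: A = 280 × 70 = 19600.00, centroid at (140.00, 35.00).
hole 1: A = −(71 × 23) = -1633.00, centroid at (84.50, 26.50).
hole 2: A = −(46 × 23) = -1058.00, centroid at (183.00, 29.50).
ΣA = 16909.00 mm², ΣAX̄ = 2412397.50 mm³, ΣAȲ = 611514.50 mm³.
X̄ = 2412397.50/16909.00 = 142.67 mm; Ȳ = 611514.50/16909.00 = 36.17 mm.

X̄ = 142.67 mm, Ȳ = 36.17 mm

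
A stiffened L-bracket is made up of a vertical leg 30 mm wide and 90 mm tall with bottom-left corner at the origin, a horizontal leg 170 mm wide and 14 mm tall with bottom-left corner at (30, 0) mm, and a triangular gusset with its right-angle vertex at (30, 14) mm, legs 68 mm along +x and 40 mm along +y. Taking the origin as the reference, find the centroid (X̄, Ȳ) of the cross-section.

vertical leg: A = 30 × 90 = 2700.00, centroid at (15.00, 45.00).
horizontal leg: A = 170 × 14 = 2380.00, centroid at (115.00, 7.00).
gusset: A = ½·68·40 = 1360.00, centroid at (52.67, 27.33).
ΣA = 6440.00 mm², ΣAX̄ = 385826.67 mm³, ΣAȲ = 175333.33 mm³.
X̄ = 385826.67/6440.00 = 59.91 mm; Ȳ = 175333.33/6440.00 = 27.23 mm.

X̄ = 59.91 mm, Ȳ = 27.23 mm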